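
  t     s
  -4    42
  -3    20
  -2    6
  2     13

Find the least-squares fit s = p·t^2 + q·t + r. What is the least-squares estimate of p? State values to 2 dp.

p = 3.31

The normal system AᵀA·[p, q, r]ᵀ = Aᵀs is [[369, -91, 33]; [-91, 33, -7]; [33, -7, 4]]·[p, q, r]ᵀ = [928, -214, 81]ᵀ.
Row-reducing yields p = 5975/1804, q = 3293/1804, r = -1750/451.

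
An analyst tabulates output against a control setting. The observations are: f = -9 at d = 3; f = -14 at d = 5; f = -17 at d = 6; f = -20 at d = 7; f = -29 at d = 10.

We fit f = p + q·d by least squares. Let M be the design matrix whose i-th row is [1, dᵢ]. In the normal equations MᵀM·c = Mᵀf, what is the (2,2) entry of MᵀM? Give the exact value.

219

Row 2 ↔ basis d, column 2 ↔ basis d, so (MᵀM)_{2,2} = Σᵢ (d)·(d) = (3)·(3) + (5)·(5) + (6)·(6) + (7)·(7) + (10)·(10) = 219.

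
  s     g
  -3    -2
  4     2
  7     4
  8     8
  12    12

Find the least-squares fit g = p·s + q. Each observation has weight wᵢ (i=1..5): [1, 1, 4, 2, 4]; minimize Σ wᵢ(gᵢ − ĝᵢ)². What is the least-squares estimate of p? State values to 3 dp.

From the data, Σwᵢ·s·s = 925, Σwᵢ·s = 93, Σwᵢ·1 = 12.
For MᵀWg: Σwᵢ·s·g = 830, Σwᵢ·g = 80.
MᵀWM·[p, q]ᵀ = MᵀWg becomes [[925, 93]; [93, 12]]·[p, q]ᵀ = [830, 80]ᵀ.
Determinant 925·12 − 93² = 2451.
p = (830·12 − 93·80)/2451 = 840/817; q = (925·80 − 93·830)/2451 = -3190/2451.

p = 1.028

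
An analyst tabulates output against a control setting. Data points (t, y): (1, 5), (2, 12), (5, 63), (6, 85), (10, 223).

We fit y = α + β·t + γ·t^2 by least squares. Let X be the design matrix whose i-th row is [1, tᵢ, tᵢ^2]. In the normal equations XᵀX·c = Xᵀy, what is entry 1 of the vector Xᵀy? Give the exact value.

388

Entry 1 ↔ basis 1, so (Xᵀy)_{1} = Σᵢ yᵢ = (1)·(5) + (1)·(12) + (1)·(63) + (1)·(85) + (1)·(223) = 388.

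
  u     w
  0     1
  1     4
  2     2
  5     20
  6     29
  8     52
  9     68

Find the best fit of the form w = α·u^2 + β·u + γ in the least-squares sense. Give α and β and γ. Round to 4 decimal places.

The normal system AᵀA·[α, β, γ]ᵀ = Aᵀw is [[12595, 1591, 211]; [1591, 211, 31]; [211, 31, 7]]·[α, β, γ]ᵀ = [10392, 1310, 176]ᵀ.
Row-reducing yields α = 1109/1188, β = -1327/1188, γ = 1159/594.

α = 0.9335, β = -1.1170, γ = 1.9512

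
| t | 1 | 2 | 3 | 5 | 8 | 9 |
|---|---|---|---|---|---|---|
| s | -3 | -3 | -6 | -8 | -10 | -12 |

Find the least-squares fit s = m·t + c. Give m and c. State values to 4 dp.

The normal equations are: 184·m + 28·c = -255;  28·m + 6·c = -42.
det = 184·6 − 28² = 320.
m = ((-255)·6 − 28·(-42))/320 = -177/160; c = (184·(-42) − 28·(-255))/320 = -147/80.

m = -1.1063, c = -1.8375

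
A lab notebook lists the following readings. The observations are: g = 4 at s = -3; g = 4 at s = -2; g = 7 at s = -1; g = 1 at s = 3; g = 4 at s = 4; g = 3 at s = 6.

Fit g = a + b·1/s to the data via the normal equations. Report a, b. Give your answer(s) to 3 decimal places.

Entries of AᵀA: Σ1 = 6, Σ1/s = -13/12, Σ1/s·1/s = 25/16.
And Σg = 23, Σ1/s·g = -17/2.
AᵀA·[a, b]ᵀ = Aᵀg becomes [[6, -13/12]; [-13/12, 25/16]]·[a, b]ᵀ = [23, -17/2]ᵀ.
Eliminating b: (25/16)·(row 1) − (-13/12)·(row 2) gives (1181/144)·a = (25/16)·23 − (-13/12)·(-17/2) = 1283/48, so a = 3849/1181.
Then b = ((-17/2) − (-13/12)·(3849/1181))/(25/16) = -3756/1181.

a = 3.259, b = -3.180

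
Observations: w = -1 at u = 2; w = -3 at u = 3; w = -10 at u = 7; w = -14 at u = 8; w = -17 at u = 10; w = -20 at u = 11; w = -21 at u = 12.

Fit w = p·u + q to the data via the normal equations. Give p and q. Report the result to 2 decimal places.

The normal system MᵀM·[p, q]ᵀ = Mᵀw is [[491, 53]; [53, 7]]·[p, q]ᵀ = [-835, -86]ᵀ.
Determinant 491·7 − 53² = 628.
p = ((-835)·7 − 53·(-86))/628 = -1287/628; q = (491·(-86) − 53·(-835))/628 = 2029/628.

p = -2.05, q = 3.23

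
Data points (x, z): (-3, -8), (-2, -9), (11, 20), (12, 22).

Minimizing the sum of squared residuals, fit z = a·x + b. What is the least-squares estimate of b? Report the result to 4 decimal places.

The normal system AᵀA·[a, b]ᵀ = Aᵀz is [[278, 18]; [18, 4]]·[a, b]ᵀ = [526, 25]ᵀ.
det = 278·4 − 18² = 788.
a = (526·4 − 18·25)/788 = 827/394; b = (278·25 − 18·526)/788 = -1259/394.

b = -3.1954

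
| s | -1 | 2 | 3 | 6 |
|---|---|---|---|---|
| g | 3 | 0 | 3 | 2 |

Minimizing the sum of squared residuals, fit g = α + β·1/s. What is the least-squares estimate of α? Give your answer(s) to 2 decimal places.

Entries of XᵀX: Σ1 = 4, Σ1/s = 0, Σ1/s·1/s = 25/18.
For Xᵀg: Σg = 8, Σ1/s·g = -5/3.
So XᵀX·[α, β]ᵀ = Xᵀg: [[4, 0]; [0, 25/18]]·[α, β]ᵀ = [8, -5/3]ᵀ.
Eliminating β: (25/18)·(row 1) − 0·(row 2) gives (50/9)·α = (25/18)·8 − 0·(-5/3) = 100/9, so α = 2.
Then β = ((-5/3) − 0·2)/(25/18) = -6/5.

α = 2.00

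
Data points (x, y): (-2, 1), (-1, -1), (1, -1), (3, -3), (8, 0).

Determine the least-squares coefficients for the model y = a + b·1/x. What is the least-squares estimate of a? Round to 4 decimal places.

a = -0.8054

AᵀA·[a, b]ᵀ = Aᵀy reads: 5·a + (-1/24)·b = -4;  (-1/24)·a + (1369/576)·b = -3/2.
(Σ1 = 5, Σ1/x = -1/24, Σ1/x·1/x = 1369/576, Σy = -4, Σ1/x·y = -3/2.)
Determinant 5·(1369/576) − (-1/24)² = 1711/144.
a = ((-4)·(1369/576) − (-1/24)·(-3/2))/(1711/144) = -1378/1711; b = (5·(-3/2) − (-1/24)·(-4))/(1711/144) = -1104/1711.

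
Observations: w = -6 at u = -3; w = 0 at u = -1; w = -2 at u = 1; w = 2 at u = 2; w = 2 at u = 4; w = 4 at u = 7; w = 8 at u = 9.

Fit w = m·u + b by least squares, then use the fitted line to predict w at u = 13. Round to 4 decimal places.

ŵ = 11.1332

The normal system XᵀX·[m, b]ᵀ = Xᵀw is [[161, 19]; [19, 7]]·[m, b]ᵀ = [128, 8]ᵀ.
Eliminating b: 7·(row 1) − 19·(row 2) gives 766·m = 7·128 − 19·8 = 744, so m = 372/383.
Then b = (8 − 19·(372/383))/7 = -572/383.
At u = 13: ŵ = (372/383)·(13) + (-572/383)·(1) = 4264/383.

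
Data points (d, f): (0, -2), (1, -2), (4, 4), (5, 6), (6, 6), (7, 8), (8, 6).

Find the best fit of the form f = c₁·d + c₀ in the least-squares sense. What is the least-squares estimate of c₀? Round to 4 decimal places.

Sums needed: Σd·d = 191, Σd = 31, Σ1 = 7.
Right-hand side: Σd·f = 184, Σf = 26.
So AᵀA·[c₁, c₀]ᵀ = Aᵀf: [[191, 31]; [31, 7]]·[c₁, c₀]ᵀ = [184, 26]ᵀ.
Eliminating c₀: 7·(row 1) − 31·(row 2) gives 376·c₁ = 7·184 − 31·26 = 482, so c₁ = 241/188.
Then c₀ = (26 − 31·(241/188))/7 = -369/188.

c₀ = -1.9628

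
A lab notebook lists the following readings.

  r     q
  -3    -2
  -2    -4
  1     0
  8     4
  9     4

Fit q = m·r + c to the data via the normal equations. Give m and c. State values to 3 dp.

AᵀA·[m, c]ᵀ = Aᵀq reads: 159·m + 13·c = 82;  13·m + 5·c = 2.
Δ = 159·5 − 13² = 626.
m = (82·5 − 13·2)/626 = 192/313; c = (159·2 − 13·82)/626 = -374/313.

m = 0.613, c = -1.195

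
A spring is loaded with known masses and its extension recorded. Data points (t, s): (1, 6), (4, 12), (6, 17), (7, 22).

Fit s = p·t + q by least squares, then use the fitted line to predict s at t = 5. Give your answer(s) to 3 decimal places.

Sums needed: Σt·t = 102, Σt = 18, Σ1 = 4.
Right-hand side: Σt·s = 310, Σs = 57.
Δ = 102·4 − 18² = 84.
p = (310·4 − 18·57)/84 = 107/42; q = (102·57 − 18·310)/84 = 39/14.
At t = 5: ŝ = (107/42)·(5) + (39/14)·(1) = 326/21.

ŝ = 15.524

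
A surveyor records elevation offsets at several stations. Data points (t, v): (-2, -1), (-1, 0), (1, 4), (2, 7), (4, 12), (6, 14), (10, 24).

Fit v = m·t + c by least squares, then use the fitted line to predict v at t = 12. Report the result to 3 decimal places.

v̂ = 27.804

The normal system AᵀA·[m, c]ᵀ = Aᵀv is [[162, 20]; [20, 7]]·[m, c]ᵀ = [392, 60]ᵀ.
Eliminating c: 7·(row 1) − 20·(row 2) gives 734·m = 7·392 − 20·60 = 1544, so m = 772/367.
Then c = (60 − 20·(772/367))/7 = 940/367.
At t = 12: v̂ = (772/367)·(12) + (940/367)·(1) = 10204/367.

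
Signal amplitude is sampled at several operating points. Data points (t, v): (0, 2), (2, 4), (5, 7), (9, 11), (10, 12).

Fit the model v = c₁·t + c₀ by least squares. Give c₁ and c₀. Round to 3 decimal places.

c₁ = 1.000, c₀ = 2.000

The normal system MᵀM·[c₁, c₀]ᵀ = Mᵀv is [[210, 26]; [26, 5]]·[c₁, c₀]ᵀ = [262, 36]ᵀ.
det = 210·5 − 26² = 374.
c₁ = (262·5 − 26·36)/374 = 1; c₀ = (210·36 − 26·262)/374 = 2.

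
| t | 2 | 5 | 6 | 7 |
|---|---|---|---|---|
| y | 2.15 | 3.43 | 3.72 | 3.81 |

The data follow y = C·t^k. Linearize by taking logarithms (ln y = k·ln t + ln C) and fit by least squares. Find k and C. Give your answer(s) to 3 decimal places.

Linearized form: ln y = k·ln t + ln C. From the 4 transformed points,
XᵀX = [[10.0677, 6.0403]; [6.0403, 4]], rhs = [7.4711, 4.6494]ᵀ  (here Σln t = 6.0403, Σ(ln t)² = 10.0677, Σln y = 4.6494, Σln t·ln y = 7.4711).
Slope k = (n·Σln t·ln y − Σln t·Σln y)/(n·Σ(ln t)² − (Σln t)²) = (4·7.4711 − 6.0403·4.6494)/3.7862 = 0.47566; ln C = (Σln y − k·Σln t)/n = 0.44407, so C = exp(0.44407) = 1.55904.

k = 0.476, C = 1.559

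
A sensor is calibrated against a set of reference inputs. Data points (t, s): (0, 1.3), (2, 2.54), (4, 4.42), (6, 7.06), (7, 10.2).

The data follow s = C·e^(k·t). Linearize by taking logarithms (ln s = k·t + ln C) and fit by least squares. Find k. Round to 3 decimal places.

k = 0.285

Let Y = ln s. Fitting Y = k·t + ln C by least squares:
Σt = 19.0000, Σ(t)² = 105.0000, Σln s = 6.9575, Σt·ln s = 35.7923.
Equations: 105.0000·k + 19.0000·ln C = 35.7923;  19.0000·k + 5·ln C = 6.9575.
Slope k = (n·Σt·ln s − Σt·Σln s)/(n·Σ(t)² − (Σt)²) = (5·35.7923 − 19.0000·6.9575)/164.0000 = 0.28518; ln C = (Σln s − k·Σt)/n = 0.30783.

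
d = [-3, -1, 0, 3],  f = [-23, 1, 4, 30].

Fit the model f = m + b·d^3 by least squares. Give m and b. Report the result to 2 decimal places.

Sums needed: Σ1 = 4, Σd^3 = -1, Σd^3·d^3 = 1459.
And Σf = 12, Σd^3·f = 1430.
Determinant 4·1459 − (-1)² = 5835.
m = (12·1459 − (-1)·1430)/5835 = 18938/5835; b = (4·1430 − (-1)·12)/5835 = 5732/5835.

m = 3.25, b = 0.98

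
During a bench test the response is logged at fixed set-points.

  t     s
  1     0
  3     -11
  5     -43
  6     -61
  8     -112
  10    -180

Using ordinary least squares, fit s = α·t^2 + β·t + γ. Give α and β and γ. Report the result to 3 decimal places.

α = -1.924, β = 1.137, γ = 1.274

Sums needed: Σt^2·t^2 = 16099, Σt^2·t = 1881, Σt^2 = 235, Σt·t = 235, Σt = 33, Σ1 = 6.
For Mᵀs: Σt^2·s = -28538, Σt·s = -3310, Σs = -407.
Solving the 3×3 system (Gaussian elimination) gives α = -152/79, β = 9607/8453, γ = 10773/8453.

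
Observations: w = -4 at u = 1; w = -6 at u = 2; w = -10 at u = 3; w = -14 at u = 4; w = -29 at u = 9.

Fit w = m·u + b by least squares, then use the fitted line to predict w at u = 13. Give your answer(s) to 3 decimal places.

The normal system AᵀA·[m, b]ᵀ = Aᵀw is [[111, 19]; [19, 5]]·[m, b]ᵀ = [-363, -63]ᵀ.
Eliminating b: 5·(row 1) − 19·(row 2) gives 194·m = 5·(-363) − 19·(-63) = -618, so m = -309/97.
Then b = ((-63) − 19·(-309/97))/5 = -48/97.
At u = 13: ŵ = (-309/97)·(13) + (-48/97)·(1) = -4065/97.

ŵ = -41.907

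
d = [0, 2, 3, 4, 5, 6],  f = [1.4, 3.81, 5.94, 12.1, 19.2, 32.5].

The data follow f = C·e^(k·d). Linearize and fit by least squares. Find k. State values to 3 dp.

k = 0.530

Let Y = ln f. Fitting Y = k·d + ln C by least squares:
XᵀX = [[90.0000, 20.0000]; [20.0000, 6]], rhs = [53.6552, 12.3852]ᵀ  (here Σd = 20.0000, Σ(d)² = 90.0000, Σln f = 12.3852, Σd·ln f = 53.6552).
Δ = 90.0000·6 − (20.0000)² = 140.0000; k = (53.6552·6 − 20.0000·12.3852)/140.0000 = 0.53020, ln C = (90.0000·12.3852 − 20.0000·53.6552)/140.0000 = 0.29686.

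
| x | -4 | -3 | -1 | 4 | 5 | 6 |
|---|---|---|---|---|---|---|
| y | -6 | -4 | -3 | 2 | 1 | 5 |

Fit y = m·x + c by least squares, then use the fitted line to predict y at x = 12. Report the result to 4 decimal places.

The normal system MᵀM·[m, c]ᵀ = Mᵀy is [[103, 7]; [7, 6]]·[m, c]ᵀ = [82, -5]ᵀ.
Determinant 103·6 − 7² = 569.
m = (82·6 − 7·(-5))/569 = 527/569; c = (103·(-5) − 7·82)/569 = -1089/569.
At x = 12: ŷ = (527/569)·(12) + (-1089/569)·(1) = 5235/569.

ŷ = 9.2004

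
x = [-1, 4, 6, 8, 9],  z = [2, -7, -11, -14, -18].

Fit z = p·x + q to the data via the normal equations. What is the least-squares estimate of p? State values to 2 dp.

MᵀM·[p, q]ᵀ = Mᵀz reads: 198·p + 26·q = -370;  26·p + 5·q = -48.
(Σx·x = 198, Σx = 26, Σ1 = 5, Σx·z = -370, Σz = -48.)
Eliminating q: 5·(row 1) − 26·(row 2) gives 314·p = 5·(-370) − 26·(-48) = -602, so p = -301/157.
Then q = ((-48) − 26·(-301/157))/5 = 58/157.

p = -1.92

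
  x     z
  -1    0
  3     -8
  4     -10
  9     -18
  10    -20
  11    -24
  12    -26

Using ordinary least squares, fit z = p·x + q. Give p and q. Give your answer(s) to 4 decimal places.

MᵀM·[p, q]ᵀ = Mᵀz reads: 472·p + 48·q = -1002;  48·p + 7·q = -106.
(Σx·x = 472, Σx = 48, Σ1 = 7, Σx·z = -1002, Σz = -106.)
Eliminating q: 7·(row 1) − 48·(row 2) gives 1000·p = 7·(-1002) − 48·(-106) = -1926, so p = -963/500.
Then q = ((-106) − 48·(-963/500))/7 = -242/125.

p = -1.9260, q = -1.9360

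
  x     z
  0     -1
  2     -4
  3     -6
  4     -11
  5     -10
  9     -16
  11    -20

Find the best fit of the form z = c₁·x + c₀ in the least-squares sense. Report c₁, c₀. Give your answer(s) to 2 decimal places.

c₁ = -1.69, c₀ = -1.50

The normal equations are: 256·c₁ + 34·c₀ = -484;  34·c₁ + 7·c₀ = -68.
(Σx·x = 256, Σx = 34, Σ1 = 7, Σx·z = -484, Σz = -68.)
det = 256·7 − 34² = 636.
c₁ = ((-484)·7 − 34·(-68))/636 = -269/159; c₀ = (256·(-68) − 34·(-484))/636 = -238/159.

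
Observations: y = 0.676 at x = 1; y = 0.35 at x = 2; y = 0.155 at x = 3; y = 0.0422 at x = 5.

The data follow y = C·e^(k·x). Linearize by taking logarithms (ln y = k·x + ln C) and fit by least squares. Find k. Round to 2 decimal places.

k = -0.70

Let Y = ln y. Fitting Y = k·x + ln C by least squares:
Σx = 11.0000, Σ(x)² = 39.0000, Σln y = -6.4710, Σx·ln y = -23.9109.
Normal system: [[39.0000, 11.0000]; [11.0000, 4]]·[k, ln C]ᵀ = [-23.9109, -6.4710]ᵀ.
Δ = 39.0000·4 − (11.0000)² = 35.0000; k = (-23.9109·4 − 11.0000·-6.4710)/35.0000 = -0.69891, ln C = (39.0000·-6.4710 − 11.0000·-23.9109)/35.0000 = 0.30425.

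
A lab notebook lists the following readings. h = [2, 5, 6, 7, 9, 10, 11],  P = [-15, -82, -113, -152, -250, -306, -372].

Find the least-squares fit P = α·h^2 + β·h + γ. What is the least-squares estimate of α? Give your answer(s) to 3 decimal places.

AᵀA·[α, β, γ]ᵀ = AᵀP reads: 35540·α + 3752·β + 416·γ = -109488;  3752·α + 416·β + 50·γ = -11584;  416·α + 50·β + 7·γ = -1290.
(Σh^2·h^2 = 35540, Σh^2·h = 3752, Σh^2 = 416, Σh·h = 416, Σh = 50, Σ1 = 7, Σh^2·P = -109488, Σh·P = -11584, ΣP = -1290.)
Row-reducing yields α = -35990/11991, β = -5479/11991, γ = -10600/3997.

α = -3.001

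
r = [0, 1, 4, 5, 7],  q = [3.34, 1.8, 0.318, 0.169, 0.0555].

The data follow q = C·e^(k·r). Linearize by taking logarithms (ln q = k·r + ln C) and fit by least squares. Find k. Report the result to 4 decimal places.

k = -0.5859

Let Y = ln q. Fitting Y = k·r + ln C by least squares:
XᵀX = [[91.0000, 17.0000]; [17.0000, 5]], rhs = [-33.1239, -4.0212]ᵀ  (here Σr = 17.0000, Σ(r)² = 91.0000, Σln q = -4.0212, Σr·ln q = -33.1239).
Solving (det = 166.0000): k = -0.58590, ln C = 1.18783.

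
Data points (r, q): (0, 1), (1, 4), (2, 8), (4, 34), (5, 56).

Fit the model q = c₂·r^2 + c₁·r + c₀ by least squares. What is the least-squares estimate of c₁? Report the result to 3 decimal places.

The normal system XᵀX·[c₂, c₁, c₀]ᵀ = Xᵀq is [[898, 198, 46]; [198, 46, 12]; [46, 12, 5]]·[c₂, c₁, c₀]ᵀ = [1980, 436, 103]ᵀ.
Solving the 3×3 system (Gaussian elimination) gives c₂ = 1523/616, c₁ = -995/616, c₀ = 533/308.

c₁ = -1.615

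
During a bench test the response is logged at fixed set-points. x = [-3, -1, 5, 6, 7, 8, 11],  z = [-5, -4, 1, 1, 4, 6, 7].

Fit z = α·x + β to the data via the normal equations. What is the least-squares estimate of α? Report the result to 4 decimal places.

Normal-equation sums: Σx·x = 305, Σx = 33, Σ1 = 7.
Moment sums: Σx·z = 183, Σz = 10.
Eliminating β: 7·(row 1) − 33·(row 2) gives 1046·α = 7·183 − 33·10 = 951, so α = 951/1046.
Then β = (10 − 33·(951/1046))/7 = -2989/1046.

α = 0.9092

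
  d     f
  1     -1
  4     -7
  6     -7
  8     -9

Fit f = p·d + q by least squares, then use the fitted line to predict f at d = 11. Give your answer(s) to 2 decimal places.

Normal-equation sums: Σd·d = 117, Σd = 19, Σ1 = 4.
For Aᵀf: Σd·f = -143, Σf = -24.
Eliminating q: 4·(row 1) − 19·(row 2) gives 107·p = 4·(-143) − 19·(-24) = -116, so p = -116/107.
Then q = ((-24) − 19·(-116/107))/4 = -91/107.
At d = 11: f̂ = (-116/107)·(11) + (-91/107)·(1) = -1367/107.

f̂ = -12.78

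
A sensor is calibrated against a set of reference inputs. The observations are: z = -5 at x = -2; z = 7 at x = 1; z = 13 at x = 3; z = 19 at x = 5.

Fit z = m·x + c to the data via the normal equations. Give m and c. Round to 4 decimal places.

Entries of AᵀA: Σx·x = 39, Σx = 7, Σ1 = 4.
And Σx·z = 151, Σz = 34.
Normal equations: [[39, 7]; [7, 4]]·[m, c]ᵀ = [151, 34]ᵀ.
Δ = 39·4 − 7² = 107.
m = (151·4 − 7·34)/107 = 366/107; c = (39·34 − 7·151)/107 = 269/107.

m = 3.4206, c = 2.5140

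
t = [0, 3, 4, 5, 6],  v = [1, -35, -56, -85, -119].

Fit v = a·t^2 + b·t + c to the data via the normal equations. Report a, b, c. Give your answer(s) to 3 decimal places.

Setting ∂/∂a … = 0 gives: 2258·a + 432·b + 86·c = -7620;  432·a + 86·b + 18·c = -1468;  86·a + 18·b + 5·c = -294.
Inverting the 3×3 Gram matrix, [a, b, c]ᵀ = [-1752/637, -2192/637, 570/637]ᵀ.

a = -2.750, b = -3.441, c = 0.895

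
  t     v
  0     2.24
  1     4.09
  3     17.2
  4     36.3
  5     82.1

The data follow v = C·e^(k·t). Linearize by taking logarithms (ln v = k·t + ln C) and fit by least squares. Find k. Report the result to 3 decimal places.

k = 0.721

Linearized form: ln v = k·t + ln C. From the 5 transformed points,
XᵀX = [[51.0000, 13.0000]; [13.0000, 5]], rhs = [46.3502, 13.0597]ᵀ  (here Σt = 13.0000, Σ(t)² = 51.0000, Σln v = 13.0597, Σt·ln v = 46.3502).
Solving (det = 86.0000): k = 0.72064, ln C = 0.73827.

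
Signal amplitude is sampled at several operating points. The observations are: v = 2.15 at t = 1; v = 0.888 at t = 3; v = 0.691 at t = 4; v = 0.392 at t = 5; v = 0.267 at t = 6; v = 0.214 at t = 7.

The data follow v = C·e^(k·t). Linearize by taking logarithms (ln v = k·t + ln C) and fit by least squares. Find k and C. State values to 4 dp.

With ln vᵢ as the transformed response and tᵢ as the regressor:
Sums: Σt = 26.0000, Σ(t)² = 136.0000, Σln v = -3.5217, Σt·ln v = -24.4673.
Normal system: [[136.0000, 26.0000]; [26.0000, 6]]·[k, ln C]ᵀ = [-24.4673, -3.5217]ᵀ.
Solving (det = 140.0000): k = -0.39457, ln C = 1.12284, so C = exp(1.12284) = 3.07357.

k = -0.3946, C = 3.0736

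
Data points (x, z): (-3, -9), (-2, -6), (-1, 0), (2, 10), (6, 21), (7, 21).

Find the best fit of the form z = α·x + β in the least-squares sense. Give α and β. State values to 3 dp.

α = 3.089, β = 1.533

From the data, Σx·x = 103, Σx = 9, Σ1 = 6.
Right-hand side: Σx·z = 332, Σz = 37.
Determinant 103·6 − 9² = 537.
α = (332·6 − 9·37)/537 = 553/179; β = (103·37 − 9·332)/537 = 823/537.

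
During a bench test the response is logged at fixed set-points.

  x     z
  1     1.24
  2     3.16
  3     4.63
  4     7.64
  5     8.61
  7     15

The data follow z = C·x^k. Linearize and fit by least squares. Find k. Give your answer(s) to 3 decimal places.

Let Y = ln z. Fitting Y = k·ln x + ln C by least squares:
Sums: Σln x = 6.7334, Σ(ln x)² = 9.9861, Σln z = 9.7926, Σln x·ln z = 14.0347.
Normal system: [[9.9861, 6.7334]; [6.7334, 6]]·[k, ln C]ᵀ = [14.0347, 9.7926]ᵀ.
Slope k = (n·Σln x·ln z − Σln x·Σln z)/(n·Σ(ln x)² − (Σln x)²) = (6·14.0347 − 6.7334·9.7926)/14.5777 = 1.25333; ln C = (Σln z − k·Σln x)/n = 0.22558.

k = 1.253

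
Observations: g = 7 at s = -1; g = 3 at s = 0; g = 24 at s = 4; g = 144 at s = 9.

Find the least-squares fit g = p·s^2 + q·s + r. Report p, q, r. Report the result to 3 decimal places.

AᵀA·[p, q, r]ᵀ = Aᵀg reads: 6818·p + 792·q + 98·r = 12055;  792·p + 98·q + 12·r = 1385;  98·p + 12·q + 4·r = 178.
Inverting the 3×3 Gram matrix, [p, q, r]ᵀ = [5323/2585, -14549/5170, 2577/1034]ᵀ.

p = 2.059, q = -2.814, r = 2.492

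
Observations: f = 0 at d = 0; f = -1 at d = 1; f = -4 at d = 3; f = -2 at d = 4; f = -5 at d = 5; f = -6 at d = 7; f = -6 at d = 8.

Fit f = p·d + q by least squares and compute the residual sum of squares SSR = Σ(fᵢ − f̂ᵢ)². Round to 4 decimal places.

SSR = 4.9451

Setting ∂/∂p … = 0 gives: 164·p + 28·q = -136;  28·p + 7·q = -24.
(Σd·d = 164, Σd = 28, Σ1 = 7, Σd·f = -136, Σf = -24.)
det = 164·7 − 28² = 364.
p = ((-136)·7 − 28·(-24))/364 = -10/13; q = (164·(-24) − 28·(-136))/364 = -32/91.
Residuals: 32/91, 11/91, -122/91, 10/7, -73/91, -24/91, 46/91; SSR = 450/91.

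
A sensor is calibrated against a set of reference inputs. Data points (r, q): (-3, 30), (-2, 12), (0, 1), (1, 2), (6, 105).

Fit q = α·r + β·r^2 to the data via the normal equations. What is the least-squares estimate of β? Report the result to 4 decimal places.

β = 3.0272

Setting ∂/∂α … = 0 gives: 50·α + 182·β = 518;  182·α + 1394·β = 4100.
Determinant 50·1394 − 182² = 36576.
α = (518·1394 − 182·4100)/36576 = -2009/3048; β = (50·4100 − 182·518)/36576 = 9227/3048.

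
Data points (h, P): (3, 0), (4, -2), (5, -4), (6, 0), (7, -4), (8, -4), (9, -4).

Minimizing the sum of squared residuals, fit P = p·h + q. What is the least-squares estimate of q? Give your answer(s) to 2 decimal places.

q = 0.86

Entries of AᵀA: Σh·h = 280, Σh = 42, Σ1 = 7.
And Σh·P = -124, ΣP = -18.
Determinant 280·7 − 42² = 196.
p = ((-124)·7 − 42·(-18))/196 = -4/7; q = (280·(-18) − 42·(-124))/196 = 6/7.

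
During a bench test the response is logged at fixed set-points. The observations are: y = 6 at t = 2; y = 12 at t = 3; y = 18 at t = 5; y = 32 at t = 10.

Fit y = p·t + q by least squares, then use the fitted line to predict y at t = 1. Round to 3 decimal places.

ŷ = 4.579

From the data, Σt·t = 138, Σt = 20, Σ1 = 4.
And Σt·y = 458, Σy = 68.
XᵀX·[p, q]ᵀ = Xᵀy becomes [[138, 20]; [20, 4]]·[p, q]ᵀ = [458, 68]ᵀ.
Δ = 138·4 − 20² = 152.
p = (458·4 − 20·68)/152 = 59/19; q = (138·68 − 20·458)/152 = 28/19.
At t = 1: ŷ = (59/19)·(1) + (28/19)·(1) = 87/19.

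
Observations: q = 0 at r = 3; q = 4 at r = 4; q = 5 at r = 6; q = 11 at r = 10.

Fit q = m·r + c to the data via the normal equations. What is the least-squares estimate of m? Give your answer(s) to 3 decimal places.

From the data, Σr·r = 161, Σr = 23, Σ1 = 4.
For Mᵀq: Σr·q = 156, Σq = 20.
Eliminating c: 4·(row 1) − 23·(row 2) gives 115·m = 4·156 − 23·20 = 164, so m = 164/115.
Then c = (20 − 23·(164/115))/4 = -16/5.

m = 1.426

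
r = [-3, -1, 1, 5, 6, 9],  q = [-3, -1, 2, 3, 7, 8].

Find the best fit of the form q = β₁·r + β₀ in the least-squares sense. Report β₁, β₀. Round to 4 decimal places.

Entries of XᵀX: Σr·r = 153, Σr = 17, Σ1 = 6.
Right-hand side: Σr·q = 141, Σq = 16.
So XᵀX·[β₁, β₀]ᵀ = Xᵀq: [[153, 17]; [17, 6]]·[β₁, β₀]ᵀ = [141, 16]ᵀ.
det = 153·6 − 17² = 629.
β₁ = (141·6 − 17·16)/629 = 574/629; β₀ = (153·16 − 17·141)/629 = 3/37.

β₁ = 0.9126, β₀ = 0.0811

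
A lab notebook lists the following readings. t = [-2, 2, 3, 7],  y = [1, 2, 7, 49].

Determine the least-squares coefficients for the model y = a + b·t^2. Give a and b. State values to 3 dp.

Sums needed: Σ1 = 4, Σt^2 = 66, Σt^2·t^2 = 2514.
Right-hand side: Σy = 59, Σt^2·y = 2476.
Normal equations: [[4, 66]; [66, 2514]]·[a, b]ᵀ = [59, 2476]ᵀ.
Determinant 4·2514 − 66² = 5700.
a = (59·2514 − 66·2476)/5700 = -503/190; b = (4·2476 − 66·59)/5700 = 601/570.

a = -2.647, b = 1.054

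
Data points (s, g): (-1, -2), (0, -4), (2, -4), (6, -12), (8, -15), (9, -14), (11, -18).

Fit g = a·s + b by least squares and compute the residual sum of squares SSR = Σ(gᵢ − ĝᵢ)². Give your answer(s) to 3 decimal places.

The normal system AᵀA·[a, b]ᵀ = Aᵀg is [[307, 35]; [35, 7]]·[a, b]ᵀ = [-522, -69]ᵀ.
Eliminating b: 7·(row 1) − 35·(row 2) gives 924·a = 7·(-522) − 35·(-69) = -1239, so a = -59/44.
Then b = ((-69) − 35·(-59/44))/7 = -971/308.
Residuals: -29/154, -261/308, 565/308, -247/308, -345/308, 94/77, -15/154; SSR = 2315/308.

SSR = 7.516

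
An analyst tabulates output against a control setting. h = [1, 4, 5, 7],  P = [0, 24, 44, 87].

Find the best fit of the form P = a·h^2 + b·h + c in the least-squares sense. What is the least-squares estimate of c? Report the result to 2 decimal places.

c = -0.80

Compute the Gram sums: Σh^2·h^2 = 3283, Σh^2·h = 533, Σh^2 = 91, Σh·h = 91, Σh = 17, Σ1 = 4.
Moment sums: Σh^2·P = 5747, Σh·P = 925, ΣP = 155.
So AᵀA·[a, b, c]ᵀ = AᵀP: [[3283, 533, 91]; [533, 91, 17]; [91, 17, 4]]·[a, b, c]ᵀ = [5747, 925, 155]ᵀ.
Row-reducing yields a = 2, b = -7/5, c = -4/5.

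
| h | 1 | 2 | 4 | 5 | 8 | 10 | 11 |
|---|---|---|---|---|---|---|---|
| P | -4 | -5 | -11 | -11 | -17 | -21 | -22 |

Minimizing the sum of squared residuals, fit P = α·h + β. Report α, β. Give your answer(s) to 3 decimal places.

Compute the Gram sums: Σh·h = 331, Σh = 41, Σ1 = 7.
Moment sums: Σh·P = -701, ΣP = -91.
Normal equations: [[331, 41]; [41, 7]]·[α, β]ᵀ = [-701, -91]ᵀ.
Eliminating β: 7·(row 1) − 41·(row 2) gives 636·α = 7·(-701) − 41·(-91) = -1176, so α = -98/53.
Then β = ((-91) − 41·(-98/53))/7 = -115/53.

α = -1.849, β = -2.170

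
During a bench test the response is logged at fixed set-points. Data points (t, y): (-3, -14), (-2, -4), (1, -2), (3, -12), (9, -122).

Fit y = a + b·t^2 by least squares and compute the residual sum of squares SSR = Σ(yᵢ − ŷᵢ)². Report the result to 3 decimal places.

SSR = 5.260

With design matrix A, AᵀA = [[5, 104]; [104, 6740]] and Aᵀy = [-154, -10134]ᵀ.
Δ = 5·6740 − 104² = 22884.
a = ((-154)·6740 − 104·(-10134))/22884 = 3994/5721; b = (5·(-10134) − 104·(-154))/22884 = -17327/11442.
Residuals: -12233/11442, 2592/1907, -4515/3814, 10651/11442, -425/11442; SSR = 30091/5721.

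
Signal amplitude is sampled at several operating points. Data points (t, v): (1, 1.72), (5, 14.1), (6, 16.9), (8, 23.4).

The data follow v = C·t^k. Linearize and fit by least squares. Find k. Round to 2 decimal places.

k = 1.27

Let Y = ln v. Fitting Y = k·ln t + ln C by least squares:
XᵀX = [[10.1248, 5.4806]; [5.4806, 4]], rhs = [15.8807, 9.1685]ᵀ  (here Σln t = 5.4806, Σ(ln t)² = 10.1248, Σln v = 9.1685, Σln t·ln v = 15.8807).
Solving (det = 10.4617): k = 1.26874, ln C = 0.55377.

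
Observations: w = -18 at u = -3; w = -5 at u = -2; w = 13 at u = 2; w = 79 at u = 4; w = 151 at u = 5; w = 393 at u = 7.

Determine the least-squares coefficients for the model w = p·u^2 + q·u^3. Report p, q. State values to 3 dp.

From the data, Σu^2·u^2 = 3395, Σu^2·u^3 = 20713, Σu^3·u^3 = 138227.
And Σu^2·w = 24166, Σu^3·w = 159360.
So MᵀM·[p, q]ᵀ = Mᵀw: [[3395, 20713]; [20713, 138227]]·[p, q]ᵀ = [24166, 159360]ᵀ.
det = 3395·138227 − 20713² = 40252296.
p = (24166·138227 − 20713·159360)/40252296 = 19785001/20126148; q = (3395·159360 − 20713·24166)/40252296 = 2891203/2875164.

p = 0.983, q = 1.006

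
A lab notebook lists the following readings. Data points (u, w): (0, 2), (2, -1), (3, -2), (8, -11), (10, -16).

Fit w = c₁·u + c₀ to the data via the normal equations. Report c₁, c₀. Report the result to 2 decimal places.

Compute the Gram sums: Σu·u = 177, Σu = 23, Σ1 = 5.
For Mᵀw: Σu·w = -256, Σw = -28.
Normal equations: [[177, 23]; [23, 5]]·[c₁, c₀]ᵀ = [-256, -28]ᵀ.
det = 177·5 − 23² = 356.
c₁ = ((-256)·5 − 23·(-28))/356 = -159/89; c₀ = (177·(-28) − 23·(-256))/356 = 233/89.

c₁ = -1.79, c₀ = 2.62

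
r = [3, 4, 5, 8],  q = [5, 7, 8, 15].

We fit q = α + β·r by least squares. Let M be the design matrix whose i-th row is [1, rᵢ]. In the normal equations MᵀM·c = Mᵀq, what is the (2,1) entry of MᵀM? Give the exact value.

Row 2 ↔ basis r, column 1 ↔ basis 1, so (MᵀM)_{2,1} = Σᵢ r = (3)·(1) + (4)·(1) + (5)·(1) + (8)·(1) = 20.

20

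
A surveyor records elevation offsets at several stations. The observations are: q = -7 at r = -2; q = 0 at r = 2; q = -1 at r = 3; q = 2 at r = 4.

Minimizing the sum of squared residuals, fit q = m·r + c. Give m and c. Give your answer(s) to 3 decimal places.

m = 1.422, c = -3.988

Forming XᵀX = [[33, 7]; [7, 4]] and Xᵀq = [19, -6]ᵀ gives XᵀX·[m, c]ᵀ = Xᵀq.
Eliminating c: 4·(row 1) − 7·(row 2) gives 83·m = 4·19 − 7·(-6) = 118, so m = 118/83.
Then c = ((-6) − 7·(118/83))/4 = -331/83.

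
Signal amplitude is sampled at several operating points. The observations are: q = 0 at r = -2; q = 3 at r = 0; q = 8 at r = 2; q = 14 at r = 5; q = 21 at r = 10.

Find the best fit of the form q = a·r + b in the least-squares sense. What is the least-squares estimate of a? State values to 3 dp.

Normal-equation sums: Σr·r = 133, Σr = 15, Σ1 = 5.
Moment sums: Σr·q = 296, Σq = 46.
Determinant 133·5 − 15² = 440.
a = (296·5 − 15·46)/440 = 79/44; b = (133·46 − 15·296)/440 = 839/220.

a = 1.795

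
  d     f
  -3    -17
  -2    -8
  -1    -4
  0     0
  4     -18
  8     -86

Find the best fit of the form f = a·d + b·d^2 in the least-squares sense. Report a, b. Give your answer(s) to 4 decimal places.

Sums needed: Σd·d = 94, Σd·d^2 = 540, Σd^2·d^2 = 4450.
And Σd·f = -689, Σd^2·f = -5981.
So AᵀA·[a, b]ᵀ = Aᵀf: [[94, 540]; [540, 4450]]·[a, b]ᵀ = [-689, -5981]ᵀ.
det = 94·4450 − 540² = 126700.
a = ((-689)·4450 − 540·(-5981))/126700 = 16369/12670; b = (94·(-5981) − 540·(-689))/126700 = -95077/63350.

a = 1.2919, b = -1.5008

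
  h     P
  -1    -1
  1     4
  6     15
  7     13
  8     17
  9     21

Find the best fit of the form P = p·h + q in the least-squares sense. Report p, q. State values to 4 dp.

From the data, Σh·h = 232, Σh = 30, Σ1 = 6.
Moment sums: Σh·P = 511, ΣP = 69.
So MᵀM·[p, q]ᵀ = MᵀP: [[232, 30]; [30, 6]]·[p, q]ᵀ = [511, 69]ᵀ.
Eliminating q: 6·(row 1) − 30·(row 2) gives 492·p = 6·511 − 30·69 = 996, so p = 83/41.
Then q = (69 − 30·(83/41))/6 = 113/82.

p = 2.0244, q = 1.3780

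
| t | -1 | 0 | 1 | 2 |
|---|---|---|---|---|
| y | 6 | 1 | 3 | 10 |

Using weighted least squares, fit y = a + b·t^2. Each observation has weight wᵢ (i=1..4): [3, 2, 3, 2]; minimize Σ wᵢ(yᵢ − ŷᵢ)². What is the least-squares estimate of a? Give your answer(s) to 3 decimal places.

The normal system XᵀWX·[a, b]ᵀ = XᵀWy is [[10, 14]; [14, 38]]·[a, b]ᵀ = [49, 107]ᵀ.
Determinant 10·38 − 14² = 184.
a = (49·38 − 14·107)/184 = 91/46; b = (10·107 − 14·49)/184 = 48/23.

a = 1.978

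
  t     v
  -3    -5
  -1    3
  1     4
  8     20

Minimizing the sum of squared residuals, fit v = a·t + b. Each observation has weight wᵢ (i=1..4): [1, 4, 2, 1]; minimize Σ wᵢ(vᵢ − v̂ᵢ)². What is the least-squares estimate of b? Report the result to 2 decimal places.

b = 3.61

Normal-equation sums: Σwᵢ·t·t = 79, Σwᵢ·t = 3, Σwᵢ·1 = 8.
Moment sums: Σwᵢ·t·v = 171, Σwᵢ·v = 35.
Normal equations: [[79, 3]; [3, 8]]·[a, b]ᵀ = [171, 35]ᵀ.
Determinant 79·8 − 3² = 623.
a = (171·8 − 3·35)/623 = 1263/623; b = (79·35 − 3·171)/623 = 2252/623.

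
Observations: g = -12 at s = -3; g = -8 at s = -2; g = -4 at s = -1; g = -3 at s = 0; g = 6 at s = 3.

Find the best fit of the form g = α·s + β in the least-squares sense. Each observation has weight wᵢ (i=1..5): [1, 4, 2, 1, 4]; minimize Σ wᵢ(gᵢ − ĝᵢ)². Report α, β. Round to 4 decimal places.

Normal-equation sums: Σwᵢ·s·s = 63, Σwᵢ·s = -1, Σwᵢ·1 = 12.
Moment sums: Σwᵢ·s·g = 180, Σwᵢ·g = -31.
So AᵀWA·[α, β]ᵀ = AᵀWg: [[63, -1]; [-1, 12]]·[α, β]ᵀ = [180, -31]ᵀ.
Eliminating β: 12·(row 1) − (-1)·(row 2) gives 755·α = 12·180 − (-1)·(-31) = 2129, so α = 2129/755.
Then β = ((-31) − (-1)·(2129/755))/12 = -1773/755.

α = 2.8199, β = -2.3483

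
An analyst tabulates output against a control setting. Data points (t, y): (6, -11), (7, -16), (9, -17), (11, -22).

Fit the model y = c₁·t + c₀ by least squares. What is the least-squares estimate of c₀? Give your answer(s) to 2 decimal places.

c₀ = -0.56

AᵀA·[c₁, c₀]ᵀ = Aᵀy reads: 287·c₁ + 33·c₀ = -573;  33·c₁ + 4·c₀ = -66.
(Σt·t = 287, Σt = 33, Σ1 = 4, Σt·y = -573, Σy = -66.)
det = 287·4 − 33² = 59.
c₁ = ((-573)·4 − 33·(-66))/59 = -114/59; c₀ = (287·(-66) − 33·(-573))/59 = -33/59.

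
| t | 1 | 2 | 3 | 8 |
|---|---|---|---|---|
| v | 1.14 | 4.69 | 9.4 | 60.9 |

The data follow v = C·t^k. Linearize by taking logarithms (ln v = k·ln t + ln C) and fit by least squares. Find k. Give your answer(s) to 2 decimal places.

k = 1.90

With ln vᵢ as the transformed response and ln tᵢ as the regressor:
XᵀX = [[6.0115, 3.8712]; [3.8712, 4]], rhs = [12.0778, 8.0264]ᵀ  (here Σln t = 3.8712, Σ(ln t)² = 6.0115, Σln v = 8.0264, Σln t·ln v = 12.0778).
Solving (det = 9.0597): k = 1.90286, ln C = 0.16502.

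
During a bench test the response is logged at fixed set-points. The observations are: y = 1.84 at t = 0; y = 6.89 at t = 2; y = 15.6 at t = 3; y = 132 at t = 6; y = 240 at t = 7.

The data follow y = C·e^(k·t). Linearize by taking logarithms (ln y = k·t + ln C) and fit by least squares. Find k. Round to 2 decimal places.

k = 0.71

With ln yᵢ as the transformed response and tᵢ as the regressor:
AᵀA = [[98.0000, 18.0000]; [18.0000, 5]], rhs = [79.7632, 15.6505]ᵀ  (here Σt = 18.0000, Σ(t)² = 98.0000, Σln y = 15.6505, Σt·ln y = 79.7632).
Δ = 98.0000·5 − (18.0000)² = 166.0000; k = (79.7632·5 − 18.0000·15.6505)/166.0000 = 0.70546, ln C = (98.0000·15.6505 − 18.0000·79.7632)/166.0000 = 0.59045.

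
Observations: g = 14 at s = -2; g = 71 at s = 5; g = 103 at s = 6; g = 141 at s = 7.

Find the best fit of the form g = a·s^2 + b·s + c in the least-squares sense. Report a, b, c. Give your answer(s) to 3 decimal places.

AᵀA·[a, b, c]ᵀ = Aᵀg reads: 4338·a + 676·b + 114·c = 12448;  676·a + 114·b + 16·c = 1932;  114·a + 16·b + 4·c = 329.
Inverting the 3×3 Gram matrix, [a, b, c]ᵀ = [3611/1210, -223/275, 2669/6050]ᵀ.

a = 2.984, b = -0.811, c = 0.441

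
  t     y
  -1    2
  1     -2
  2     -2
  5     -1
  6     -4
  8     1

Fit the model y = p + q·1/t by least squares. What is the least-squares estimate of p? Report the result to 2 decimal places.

p = -0.64

Setting ∂/∂p … = 0 gives: 6·p + (119/120)·q = -6;  (119/120)·p + (33601/14400)·q = -689/120.
det = 6·(33601/14400) − (119/120)² = 37489/2880.
p = ((-6)·(33601/14400) − (119/120)·(-689/120))/(37489/2880) = -23923/37489; q = (6·(-689/120) − (119/120)·(-6))/(37489/2880) = -82080/37489.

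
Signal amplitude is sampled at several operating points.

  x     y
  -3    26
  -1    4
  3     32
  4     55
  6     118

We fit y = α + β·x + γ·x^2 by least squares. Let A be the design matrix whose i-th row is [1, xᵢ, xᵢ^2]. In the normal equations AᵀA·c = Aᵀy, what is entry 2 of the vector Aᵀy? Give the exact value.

942

Entry 2 ↔ basis x, so (Aᵀy)_{2} = Σᵢ (x)·yᵢ = (-3)·(26) + (-1)·(4) + (3)·(32) + (4)·(55) + (6)·(118) = 942.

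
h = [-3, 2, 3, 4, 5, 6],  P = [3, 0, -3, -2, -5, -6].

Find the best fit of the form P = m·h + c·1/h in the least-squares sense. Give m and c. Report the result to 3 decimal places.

m = -1.075, c = 3.235

Sums needed: Σh·h = 99, Σh·1/h = 6, Σ1/h·1/h = 241/400.
Right-hand side: Σh·P = -87, Σ1/h·P = -9/2.
XᵀX·[m, c]ᵀ = XᵀP becomes [[99, 6]; [6, 241/400]]·[m, c]ᵀ = [-87, -9/2]ᵀ.
Determinant 99·(241/400) − 6² = 9459/400.
m = ((-87)·(241/400) − 6·(-9/2))/(9459/400) = -3389/3153; c = (99·(-9/2) − 6·(-87))/(9459/400) = 3400/1051.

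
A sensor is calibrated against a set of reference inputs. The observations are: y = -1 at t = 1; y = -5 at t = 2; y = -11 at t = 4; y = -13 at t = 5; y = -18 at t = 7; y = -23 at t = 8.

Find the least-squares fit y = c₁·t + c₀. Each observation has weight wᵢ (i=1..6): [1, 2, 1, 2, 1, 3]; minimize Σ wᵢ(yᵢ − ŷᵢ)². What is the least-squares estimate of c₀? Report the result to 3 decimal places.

c₀ = 1.500

Entries of AᵀWA: Σwᵢ·t·t = 316, Σwᵢ·t = 50, Σwᵢ·1 = 10.
And Σwᵢ·t·y = -873, Σwᵢ·y = -135.
Eliminating c₀: 10·(row 1) − 50·(row 2) gives 660·c₁ = 10·(-873) − 50·(-135) = -1980, so c₁ = -3.
Then c₀ = ((-135) − 50·(-3))/10 = 3/2.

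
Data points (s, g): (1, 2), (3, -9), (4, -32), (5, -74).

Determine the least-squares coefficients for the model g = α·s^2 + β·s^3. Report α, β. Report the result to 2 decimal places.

α = 1.94, β = -0.98

Forming AᵀA = [[963, 4393]; [4393, 20451]] and Aᵀg = [-2441, -11539]ᵀ gives AᵀA·[α, β]ᵀ = Aᵀg.
Δ = 963·20451 − 4393² = 395864.
α = ((-2441)·20451 − 4393·(-11539))/395864 = 96242/49483; β = (963·(-11539) − 4393·(-2441))/395864 = -48593/49483.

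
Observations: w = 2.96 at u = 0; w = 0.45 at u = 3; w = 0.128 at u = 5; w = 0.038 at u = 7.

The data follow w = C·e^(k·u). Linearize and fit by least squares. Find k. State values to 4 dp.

With ln wᵢ as the transformed response and uᵢ as the regressor:
Σu = 15.0000, Σ(u)² = 83.0000, Σln w = -5.0392, Σu·ln w = -35.5653.
Equations: 83.0000·k + 15.0000·ln C = -35.5653;  15.0000·k + 4·ln C = -5.0392.
Slope k = (n·Σu·ln w − Σu·Σln w)/(n·Σ(u)² − (Σu)²) = (4·-35.5653 − 15.0000·-5.0392)/107.0000 = -0.62311; ln C = (Σln w − k·Σu)/n = 1.07687.

k = -0.6231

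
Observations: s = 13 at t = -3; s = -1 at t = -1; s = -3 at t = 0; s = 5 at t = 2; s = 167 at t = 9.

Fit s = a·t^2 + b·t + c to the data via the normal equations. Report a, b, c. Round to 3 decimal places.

Compute the Gram sums: Σt^2·t^2 = 6659, Σt^2·t = 709, Σt^2 = 95, Σt·t = 95, Σt = 7, Σ1 = 5.
Right-hand side: Σt^2·s = 13663, Σt·s = 1475, Σs = 181.
Normal equations: [[6659, 709, 95]; [709, 95, 7]; [95, 7, 5]]·[a, b, c]ᵀ = [13663, 1475, 181]ᵀ.
Inverting the 3×3 Gram matrix, [a, b, c]ᵀ = [23256/11359, 5642/11359, -38567/11359]ᵀ.

a = 2.047, b = 0.497, c = -3.395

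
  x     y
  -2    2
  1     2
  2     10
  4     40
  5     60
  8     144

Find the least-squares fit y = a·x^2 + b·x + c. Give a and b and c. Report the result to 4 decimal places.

With design matrix A, AᵀA = [[5010, 702, 114]; [702, 114, 18]; [114, 18, 6]] and Aᵀy = [11406, 1630, 258]ᵀ.
Inverting the 3×3 Gram matrix, [a, b, c]ᵀ = [2, 34/15, -9/5]ᵀ.

a = 2.0000, b = 2.2667, c = -1.8000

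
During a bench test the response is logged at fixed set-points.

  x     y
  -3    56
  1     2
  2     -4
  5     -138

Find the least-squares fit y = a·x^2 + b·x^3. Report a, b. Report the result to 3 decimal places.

The normal system MᵀM·[a, b]ᵀ = Mᵀy is [[723, 2915]; [2915, 16419]]·[a, b]ᵀ = [-2960, -18792]ᵀ.
Determinant 723·16419 − 2915² = 3373712.
a = ((-2960)·16419 − 2915·(-18792))/3373712 = 772305/421714; b = (723·(-18792) − 2915·(-2960))/3373712 = -619777/421714.

a = 1.831, b = -1.470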